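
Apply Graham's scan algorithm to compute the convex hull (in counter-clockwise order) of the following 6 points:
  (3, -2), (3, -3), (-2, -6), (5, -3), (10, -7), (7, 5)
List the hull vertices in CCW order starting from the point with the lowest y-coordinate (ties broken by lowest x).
Hull (CCW) = [(10, -7), (7, 5), (-2, -6)]

Graham scan procedure:
  1. Find the pivot p₀ = point with lowest y (tie → lowest x): (10, -7).
  2. Sort the remaining points by polar angle around p₀.
  3. Walk through sorted points, maintaining a stack; pop the top while the last three entries make a non-left turn (cross product ≤ 0).
  4. Final stack is the convex hull in CCW order: (10, -7), (7, 5), (-2, -6).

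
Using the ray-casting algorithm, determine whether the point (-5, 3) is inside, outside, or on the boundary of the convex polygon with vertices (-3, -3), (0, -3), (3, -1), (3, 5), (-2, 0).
The point (-5, 3) lies strictly outside the polygon

Cast a horizontal ray to the right from the query point and count how many polygon edges it crosses (each edge strictly once or zero times, handled with the usual half-open convention). 
Parity of crossings → even ⇒ outside.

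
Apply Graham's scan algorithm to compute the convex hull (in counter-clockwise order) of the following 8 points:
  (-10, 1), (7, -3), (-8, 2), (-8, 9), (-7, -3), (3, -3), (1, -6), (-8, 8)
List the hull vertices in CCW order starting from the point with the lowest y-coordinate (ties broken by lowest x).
Hull (CCW) = [(1, -6), (7, -3), (-8, 9), (-10, 1), (-7, -3)]

Graham scan procedure:
  1. Find the pivot p₀ = point with lowest y (tie → lowest x): (1, -6).
  2. Sort the remaining points by polar angle around p₀.
  3. Walk through sorted points, maintaining a stack; pop the top while the last three entries make a non-left turn (cross product ≤ 0).
  4. Final stack is the convex hull in CCW order: (1, -6), (7, -3), (-8, 9), (-10, 1), (-7, -3).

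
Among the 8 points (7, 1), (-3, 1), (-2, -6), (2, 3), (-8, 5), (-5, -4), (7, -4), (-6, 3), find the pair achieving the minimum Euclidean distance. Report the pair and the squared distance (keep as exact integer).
Pair = ((-8, 5), (-6, 3)); squared distance = 8

Compute all C(8, 2) = 28 pairwise squared distances (x_i − x_j)² + (y_i − y_j)². The minimum is 8, attained by the pair ((-8, 5), (-6, 3)).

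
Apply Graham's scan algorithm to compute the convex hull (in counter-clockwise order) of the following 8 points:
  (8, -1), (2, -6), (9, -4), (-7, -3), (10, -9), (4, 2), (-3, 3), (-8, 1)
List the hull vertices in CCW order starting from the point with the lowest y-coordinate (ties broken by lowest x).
Hull (CCW) = [(10, -9), (9, -4), (8, -1), (4, 2), (-3, 3), (-8, 1), (-7, -3)]

Graham scan procedure:
  1. Find the pivot p₀ = point with lowest y (tie → lowest x): (10, -9).
  2. Sort the remaining points by polar angle around p₀.
  3. Walk through sorted points, maintaining a stack; pop the top while the last three entries make a non-left turn (cross product ≤ 0).
  4. Final stack is the convex hull in CCW order: (10, -9), (9, -4), (8, -1), (4, 2), (-3, 3), (-8, 1), (-7, -3).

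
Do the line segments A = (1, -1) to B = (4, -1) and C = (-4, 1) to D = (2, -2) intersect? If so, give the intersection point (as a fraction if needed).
No (intersection of containing lines falls outside at least one segment)

Parametrize and solve: t = -1/3, s = 2/3. At least one of these is outside [0, 1], so the segments do not intersect.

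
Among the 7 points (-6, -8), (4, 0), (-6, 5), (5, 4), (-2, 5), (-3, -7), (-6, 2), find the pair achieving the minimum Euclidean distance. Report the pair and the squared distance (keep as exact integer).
Pair = ((-6, 5), (-6, 2)); squared distance = 9

Compute all C(7, 2) = 21 pairwise squared distances (x_i − x_j)² + (y_i − y_j)². The minimum is 9, attained by the pair ((-6, 5), (-6, 2)).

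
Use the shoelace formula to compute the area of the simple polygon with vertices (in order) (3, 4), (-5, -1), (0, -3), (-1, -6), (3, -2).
Area = 67/2

Shoelace formula: Area = (1/2) |Σ_i (x_i · y_{i+1} − x_{i+1} · y_i)| (indices mod n). Compute each cross term:
  (3)(-1) − (-5)(4) = 17
  (-5)(-3) − (0)(-1) = 15
  (0)(-6) − (-1)(-3) = -3
  (-1)(-2) − (3)(-6) = 20
  (3)(4) − (3)(-2) = 18
Sum = 67, so (signed) Area = 67/2 = 67/2, |Area| = 67/2.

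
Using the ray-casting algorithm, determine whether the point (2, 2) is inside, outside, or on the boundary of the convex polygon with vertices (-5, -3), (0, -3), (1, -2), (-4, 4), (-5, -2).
The point (2, 2) lies strictly outside the polygon

Cast a horizontal ray to the right from the query point and count how many polygon edges it crosses (each edge strictly once or zero times, handled with the usual half-open convention). 
Parity of crossings → even ⇒ outside.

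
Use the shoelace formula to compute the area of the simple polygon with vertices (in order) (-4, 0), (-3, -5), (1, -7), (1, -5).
Area = 14

Shoelace formula: Area = (1/2) |Σ_i (x_i · y_{i+1} − x_{i+1} · y_i)| (indices mod n). Compute each cross term:
  (-4)(-5) − (-3)(0) = 20
  (-3)(-7) − (1)(-5) = 26
  (1)(-5) − (1)(-7) = 2
  (1)(0) − (-4)(-5) = -20
Sum = 28, so (signed) Area = 28/2 = 14, |Area| = 14.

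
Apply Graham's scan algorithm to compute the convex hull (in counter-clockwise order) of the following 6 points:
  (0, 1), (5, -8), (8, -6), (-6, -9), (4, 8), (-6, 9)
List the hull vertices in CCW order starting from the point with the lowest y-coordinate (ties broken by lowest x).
Hull (CCW) = [(-6, -9), (5, -8), (8, -6), (4, 8), (-6, 9)]

Graham scan procedure:
  1. Find the pivot p₀ = point with lowest y (tie → lowest x): (-6, -9).
  2. Sort the remaining points by polar angle around p₀.
  3. Walk through sorted points, maintaining a stack; pop the top while the last three entries make a non-left turn (cross product ≤ 0).
  4. Final stack is the convex hull in CCW order: (-6, -9), (5, -8), (8, -6), (4, 8), (-6, 9).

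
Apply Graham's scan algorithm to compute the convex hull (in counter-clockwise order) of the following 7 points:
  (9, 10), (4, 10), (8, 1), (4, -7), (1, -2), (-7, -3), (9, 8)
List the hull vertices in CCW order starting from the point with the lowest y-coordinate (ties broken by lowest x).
Hull (CCW) = [(4, -7), (8, 1), (9, 8), (9, 10), (4, 10), (-7, -3)]

Graham scan procedure:
  1. Find the pivot p₀ = point with lowest y (tie → lowest x): (4, -7).
  2. Sort the remaining points by polar angle around p₀.
  3. Walk through sorted points, maintaining a stack; pop the top while the last three entries make a non-left turn (cross product ≤ 0).
  4. Final stack is the convex hull in CCW order: (4, -7), (8, 1), (9, 8), (9, 10), (4, 10), (-7, -3).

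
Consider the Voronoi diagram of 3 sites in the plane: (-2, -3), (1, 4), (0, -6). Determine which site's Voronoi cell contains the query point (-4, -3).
Nearest site = (-2, -3)

The Voronoi cell of site s contains exactly those query points closer to s than to any other site. Compute squared distances from q = (-4, -3) to each site:
  (-2 − -4)² + (-3 − -3)² = 4
  (0 − -4)² + (-6 − -3)² = 25
  (1 − -4)² + (4 − -3)² = 74
Minimum is attained by (-2, -3), so q lies in its Voronoi cell.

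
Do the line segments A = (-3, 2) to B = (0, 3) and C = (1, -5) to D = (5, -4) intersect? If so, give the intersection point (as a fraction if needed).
No (intersection of containing lines falls outside at least one segment)

Parametrize and solve: t = -32, s = -25. At least one of these is outside [0, 1], so the segments do not intersect.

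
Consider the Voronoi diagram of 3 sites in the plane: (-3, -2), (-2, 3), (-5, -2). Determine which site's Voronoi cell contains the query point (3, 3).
Nearest site = (-2, 3)

The Voronoi cell of site s contains exactly those query points closer to s than to any other site. Compute squared distances from q = (3, 3) to each site:
  (-2 − 3)² + (3 − 3)² = 25
  (-3 − 3)² + (-2 − 3)² = 61
  (-5 − 3)² + (-2 − 3)² = 89
Minimum is attained by (-2, 3), so q lies in its Voronoi cell.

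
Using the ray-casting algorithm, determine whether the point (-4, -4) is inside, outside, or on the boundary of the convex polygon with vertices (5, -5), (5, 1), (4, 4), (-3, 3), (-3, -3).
The point (-4, -4) lies strictly outside the polygon

Cast a horizontal ray to the right from the query point and count how many polygon edges it crosses (each edge strictly once or zero times, handled with the usual half-open convention). 
Parity of crossings → even ⇒ outside.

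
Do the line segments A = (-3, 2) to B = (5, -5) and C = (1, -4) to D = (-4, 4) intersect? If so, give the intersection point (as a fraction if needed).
Yes; intersection at (-71/29, 44/29) (t = 2/29 on AB, s = 20/29 on CD)

Parametrize AB as A + t(B − A) = (-3 + 8 t, 2 + -7 t) and CD as C + s(D − C) = (1 + -5 s, -4 + 8 s). Solve the linear system for (t, s). Determinant = -29 ≠ 0, so a unique intersection of the containing lines exists. Solution: t = 2/29, s = 20/29 — both in [0, 1], so the segments cross. Intersection point: (-71/29, 44/29).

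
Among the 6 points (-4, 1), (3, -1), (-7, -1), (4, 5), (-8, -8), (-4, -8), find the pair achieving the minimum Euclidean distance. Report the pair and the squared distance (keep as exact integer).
Pair = ((-4, 1), (-7, -1)); squared distance = 13

Compute all C(6, 2) = 15 pairwise squared distances (x_i − x_j)² + (y_i − y_j)². The minimum is 13, attained by the pair ((-4, 1), (-7, -1)).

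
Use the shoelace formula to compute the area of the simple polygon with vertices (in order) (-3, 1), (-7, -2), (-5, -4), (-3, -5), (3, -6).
Area = 31

Shoelace formula: Area = (1/2) |Σ_i (x_i · y_{i+1} − x_{i+1} · y_i)| (indices mod n). Compute each cross term:
  (-3)(-2) − (-7)(1) = 13
  (-7)(-4) − (-5)(-2) = 18
  (-5)(-5) − (-3)(-4) = 13
  (-3)(-6) − (3)(-5) = 33
  (3)(1) − (-3)(-6) = -15
Sum = 62, so (signed) Area = 62/2 = 31, |Area| = 31.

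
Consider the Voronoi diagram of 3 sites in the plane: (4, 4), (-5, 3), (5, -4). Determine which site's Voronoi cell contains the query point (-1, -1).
Nearest site = (-5, 3)

The Voronoi cell of site s contains exactly those query points closer to s than to any other site. Compute squared distances from q = (-1, -1) to each site:
  (-5 − -1)² + (3 − -1)² = 32
  (5 − -1)² + (-4 − -1)² = 45
  (4 − -1)² + (4 − -1)² = 50
Minimum is attained by (-5, 3), so q lies in its Voronoi cell.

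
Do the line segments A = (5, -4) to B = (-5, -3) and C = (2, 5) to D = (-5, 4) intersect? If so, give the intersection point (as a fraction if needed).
No (intersection of containing lines falls outside at least one segment)

Parametrize and solve: t = 66/17, s = 87/17. At least one of these is outside [0, 1], so the segments do not intersect.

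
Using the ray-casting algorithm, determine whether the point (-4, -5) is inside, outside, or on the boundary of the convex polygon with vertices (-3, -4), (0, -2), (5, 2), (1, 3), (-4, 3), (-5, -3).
The point (-4, -5) lies strictly outside the polygon

Cast a horizontal ray to the right from the query point and count how many polygon edges it crosses (each edge strictly once or zero times, handled with the usual half-open convention). 
Parity of crossings → even ⇒ outside.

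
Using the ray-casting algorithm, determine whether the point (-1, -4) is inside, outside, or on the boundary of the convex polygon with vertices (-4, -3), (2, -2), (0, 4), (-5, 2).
The point (-1, -4) lies strictly outside the polygon

Cast a horizontal ray to the right from the query point and count how many polygon edges it crosses (each edge strictly once or zero times, handled with the usual half-open convention). 
Parity of crossings → even ⇒ outside.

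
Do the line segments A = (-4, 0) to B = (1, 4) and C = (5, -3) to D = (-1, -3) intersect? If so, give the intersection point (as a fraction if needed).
No (intersection of containing lines falls outside at least one segment)

Parametrize and solve: t = -3/4, s = 17/8. At least one of these is outside [0, 1], so the segments do not intersect.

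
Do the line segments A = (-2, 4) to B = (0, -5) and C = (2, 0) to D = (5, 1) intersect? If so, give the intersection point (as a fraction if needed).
No (intersection of containing lines falls outside at least one segment)

Parametrize and solve: t = 16/29, s = -28/29. At least one of these is outside [0, 1], so the segments do not intersect.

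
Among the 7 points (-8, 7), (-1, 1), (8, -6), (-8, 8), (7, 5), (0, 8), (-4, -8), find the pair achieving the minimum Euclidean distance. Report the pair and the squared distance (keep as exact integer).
Pair = ((-8, 7), (-8, 8)); squared distance = 1

Compute all C(7, 2) = 21 pairwise squared distances (x_i − x_j)² + (y_i − y_j)². The minimum is 1, attained by the pair ((-8, 7), (-8, 8)).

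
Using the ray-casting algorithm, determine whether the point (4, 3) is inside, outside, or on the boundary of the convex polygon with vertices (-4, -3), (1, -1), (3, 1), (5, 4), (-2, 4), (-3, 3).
The point (4, 3) lies strictly inside the polygon

Cast a horizontal ray to the right from the query point and count how many polygon edges it crosses (each edge strictly once or zero times, handled with the usual half-open convention). 
Parity of crossings → odd ⇒ inside.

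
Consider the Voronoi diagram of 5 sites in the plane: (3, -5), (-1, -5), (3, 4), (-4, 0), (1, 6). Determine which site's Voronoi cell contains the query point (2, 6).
Nearest site = (1, 6)

The Voronoi cell of site s contains exactly those query points closer to s than to any other site. Compute squared distances from q = (2, 6) to each site:
  (1 − 2)² + (6 − 6)² = 1
  (3 − 2)² + (4 − 6)² = 5
  (-4 − 2)² + (0 − 6)² = 72
  (3 − 2)² + (-5 − 6)² = 122
  (-1 − 2)² + (-5 − 6)² = 130
Minimum is attained by (1, 6), so q lies in its Voronoi cell.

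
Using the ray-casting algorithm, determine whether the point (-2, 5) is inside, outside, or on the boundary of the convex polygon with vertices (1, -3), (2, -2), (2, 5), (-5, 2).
The point (-2, 5) lies strictly outside the polygon

Cast a horizontal ray to the right from the query point and count how many polygon edges it crosses (each edge strictly once or zero times, handled with the usual half-open convention). 
Parity of crossings → even ⇒ outside.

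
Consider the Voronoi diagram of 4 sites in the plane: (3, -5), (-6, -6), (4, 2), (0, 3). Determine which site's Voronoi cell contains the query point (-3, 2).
Nearest site = (0, 3)

The Voronoi cell of site s contains exactly those query points closer to s than to any other site. Compute squared distances from q = (-3, 2) to each site:
  (0 − -3)² + (3 − 2)² = 10
  (4 − -3)² + (2 − 2)² = 49
  (-6 − -3)² + (-6 − 2)² = 73
  (3 − -3)² + (-5 − 2)² = 85
Minimum is attained by (0, 3), so q lies in its Voronoi cell.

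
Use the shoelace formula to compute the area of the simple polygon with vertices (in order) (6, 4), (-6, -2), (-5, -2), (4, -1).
Area = 49/2

Shoelace formula: Area = (1/2) |Σ_i (x_i · y_{i+1} − x_{i+1} · y_i)| (indices mod n). Compute each cross term:
  (6)(-2) − (-6)(4) = 12
  (-6)(-2) − (-5)(-2) = 2
  (-5)(-1) − (4)(-2) = 13
  (4)(4) − (6)(-1) = 22
Sum = 49, so (signed) Area = 49/2 = 49/2, |Area| = 49/2.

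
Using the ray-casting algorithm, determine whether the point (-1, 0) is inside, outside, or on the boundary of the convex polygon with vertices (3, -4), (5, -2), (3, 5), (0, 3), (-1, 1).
The point (-1, 0) lies strictly outside the polygon

Cast a horizontal ray to the right from the query point and count how many polygon edges it crosses (each edge strictly once or zero times, handled with the usual half-open convention). 
Parity of crossings → even ⇒ outside.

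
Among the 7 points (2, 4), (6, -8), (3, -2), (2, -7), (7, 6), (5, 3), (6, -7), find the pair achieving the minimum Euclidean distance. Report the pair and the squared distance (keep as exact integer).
Pair = ((6, -8), (6, -7)); squared distance = 1

Compute all C(7, 2) = 21 pairwise squared distances (x_i − x_j)² + (y_i − y_j)². The minimum is 1, attained by the pair ((6, -8), (6, -7)).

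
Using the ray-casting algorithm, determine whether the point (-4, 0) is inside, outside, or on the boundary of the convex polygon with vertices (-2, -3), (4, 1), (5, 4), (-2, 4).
The point (-4, 0) lies strictly outside the polygon

Cast a horizontal ray to the right from the query point and count how many polygon edges it crosses (each edge strictly once or zero times, handled with the usual half-open convention). 
Parity of crossings → even ⇒ outside.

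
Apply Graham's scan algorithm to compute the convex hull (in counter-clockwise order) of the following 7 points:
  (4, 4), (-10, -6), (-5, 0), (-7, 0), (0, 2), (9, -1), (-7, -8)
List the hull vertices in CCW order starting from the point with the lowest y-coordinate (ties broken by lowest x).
Hull (CCW) = [(-7, -8), (9, -1), (4, 4), (-7, 0), (-10, -6)]

Graham scan procedure:
  1. Find the pivot p₀ = point with lowest y (tie → lowest x): (-7, -8).
  2. Sort the remaining points by polar angle around p₀.
  3. Walk through sorted points, maintaining a stack; pop the top while the last three entries make a non-left turn (cross product ≤ 0).
  4. Final stack is the convex hull in CCW order: (-7, -8), (9, -1), (4, 4), (-7, 0), (-10, -6).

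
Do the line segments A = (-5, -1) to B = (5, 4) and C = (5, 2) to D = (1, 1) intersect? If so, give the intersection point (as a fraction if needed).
No (intersection of containing lines falls outside at least one segment)

Parametrize and solve: t = 1/5, s = 2. At least one of these is outside [0, 1], so the segments do not intersect.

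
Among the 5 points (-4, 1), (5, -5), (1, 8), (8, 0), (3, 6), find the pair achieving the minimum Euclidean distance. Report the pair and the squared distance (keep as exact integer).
Pair = ((1, 8), (3, 6)); squared distance = 8

Compute all C(5, 2) = 10 pairwise squared distances (x_i − x_j)² + (y_i − y_j)². The minimum is 8, attained by the pair ((1, 8), (3, 6)).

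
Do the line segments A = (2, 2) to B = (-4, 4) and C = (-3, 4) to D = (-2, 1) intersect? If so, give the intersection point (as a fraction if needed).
Yes; intersection at (-23/8, 29/8) (t = 13/16 on AB, s = 1/8 on CD)

Parametrize AB as A + t(B − A) = (2 + -6 t, 2 + 2 t) and CD as C + s(D − C) = (-3 + 1 s, 4 + -3 s). Solve the linear system for (t, s). Determinant = -16 ≠ 0, so a unique intersection of the containing lines exists. Solution: t = 13/16, s = 1/8 — both in [0, 1], so the segments cross. Intersection point: (-23/8, 29/8).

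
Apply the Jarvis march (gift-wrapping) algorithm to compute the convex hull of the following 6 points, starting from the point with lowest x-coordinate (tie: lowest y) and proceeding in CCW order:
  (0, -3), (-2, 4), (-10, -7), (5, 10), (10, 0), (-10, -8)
Hull (CCW) = [(-10, -8), (10, 0), (5, 10), (-2, 4), (-10, -7)]

Jarvis march: at each step, from the current hull vertex p, select the next vertex q as the point such that every other point lies strictly to the left of (or on) the directed line p → q. (Equivalently: for every other point r, the cross product (q − p) × (r − p) ≥ 0.)
Starting point (lowest x, tie lowest y): (-10, -8). Wrap until returning to start. Resulting hull: (-10, -8), (10, 0), (5, 10), (-2, 4), (-10, -7).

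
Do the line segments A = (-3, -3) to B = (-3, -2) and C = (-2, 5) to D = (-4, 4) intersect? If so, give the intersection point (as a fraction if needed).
No (intersection of containing lines falls outside at least one segment)

Parametrize and solve: t = 15/2, s = 1/2. At least one of these is outside [0, 1], so the segments do not intersect.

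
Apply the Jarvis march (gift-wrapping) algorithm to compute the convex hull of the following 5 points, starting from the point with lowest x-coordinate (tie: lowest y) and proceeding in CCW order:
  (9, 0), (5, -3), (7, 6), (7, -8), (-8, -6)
Hull (CCW) = [(-8, -6), (7, -8), (9, 0), (7, 6)]

Jarvis march: at each step, from the current hull vertex p, select the next vertex q as the point such that every other point lies strictly to the left of (or on) the directed line p → q. (Equivalently: for every other point r, the cross product (q − p) × (r − p) ≥ 0.)
Starting point (lowest x, tie lowest y): (-8, -6). Wrap until returning to start. Resulting hull: (-8, -6), (7, -8), (9, 0), (7, 6).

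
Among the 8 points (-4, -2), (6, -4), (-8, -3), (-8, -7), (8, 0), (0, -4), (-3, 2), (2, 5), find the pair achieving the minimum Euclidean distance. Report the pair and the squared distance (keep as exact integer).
Pair = ((-8, -3), (-8, -7)); squared distance = 16

Compute all C(8, 2) = 28 pairwise squared distances (x_i − x_j)² + (y_i − y_j)². The minimum is 16, attained by the pair ((-8, -3), (-8, -7)).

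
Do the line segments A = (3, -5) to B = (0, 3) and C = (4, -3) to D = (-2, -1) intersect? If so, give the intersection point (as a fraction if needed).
Yes; intersection at (2, -7/3) (t = 1/3 on AB, s = 1/3 on CD)

Parametrize AB as A + t(B − A) = (3 + -3 t, -5 + 8 t) and CD as C + s(D − C) = (4 + -6 s, -3 + 2 s). Solve the linear system for (t, s). Determinant = -42 ≠ 0, so a unique intersection of the containing lines exists. Solution: t = 1/3, s = 1/3 — both in [0, 1], so the segments cross. Intersection point: (2, -7/3).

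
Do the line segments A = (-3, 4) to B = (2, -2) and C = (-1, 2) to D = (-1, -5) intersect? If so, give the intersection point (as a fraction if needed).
Yes; intersection at (-1, 8/5) (t = 2/5 on AB, s = 2/35 on CD)

Parametrize AB as A + t(B − A) = (-3 + 5 t, 4 + -6 t) and CD as C + s(D − C) = (-1 + 0 s, 2 + -7 s). Solve the linear system for (t, s). Determinant = 35 ≠ 0, so a unique intersection of the containing lines exists. Solution: t = 2/5, s = 2/35 — both in [0, 1], so the segments cross. Intersection point: (-1, 8/5).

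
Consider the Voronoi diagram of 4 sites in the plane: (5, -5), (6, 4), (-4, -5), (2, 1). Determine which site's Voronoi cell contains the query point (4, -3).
Nearest site = (5, -5)

The Voronoi cell of site s contains exactly those query points closer to s than to any other site. Compute squared distances from q = (4, -3) to each site:
  (5 − 4)² + (-5 − -3)² = 5
  (2 − 4)² + (1 − -3)² = 20
  (6 − 4)² + (4 − -3)² = 53
  (-4 − 4)² + (-5 − -3)² = 68
Minimum is attained by (5, -5), so q lies in its Voronoi cell.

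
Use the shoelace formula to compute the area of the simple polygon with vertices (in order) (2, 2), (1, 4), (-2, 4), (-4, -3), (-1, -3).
Area = 53/2

Shoelace formula: Area = (1/2) |Σ_i (x_i · y_{i+1} − x_{i+1} · y_i)| (indices mod n). Compute each cross term:
  (2)(4) − (1)(2) = 6
  (1)(4) − (-2)(4) = 12
  (-2)(-3) − (-4)(4) = 22
  (-4)(-3) − (-1)(-3) = 9
  (-1)(2) − (2)(-3) = 4
Sum = 53, so (signed) Area = 53/2 = 53/2, |Area| = 53/2.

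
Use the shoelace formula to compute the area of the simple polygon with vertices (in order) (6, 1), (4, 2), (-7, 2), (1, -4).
Area = 81/2

Shoelace formula: Area = (1/2) |Σ_i (x_i · y_{i+1} − x_{i+1} · y_i)| (indices mod n). Compute each cross term:
  (6)(2) − (4)(1) = 8
  (4)(2) − (-7)(2) = 22
  (-7)(-4) − (1)(2) = 26
  (1)(1) − (6)(-4) = 25
Sum = 81, so (signed) Area = 81/2 = 81/2, |Area| = 81/2.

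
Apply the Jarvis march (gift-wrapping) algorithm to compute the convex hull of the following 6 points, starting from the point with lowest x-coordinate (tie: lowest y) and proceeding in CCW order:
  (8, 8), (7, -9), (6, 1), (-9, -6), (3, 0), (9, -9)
Hull (CCW) = [(-9, -6), (7, -9), (9, -9), (8, 8)]

Jarvis march: at each step, from the current hull vertex p, select the next vertex q as the point such that every other point lies strictly to the left of (or on) the directed line p → q. (Equivalently: for every other point r, the cross product (q − p) × (r − p) ≥ 0.)
Starting point (lowest x, tie lowest y): (-9, -6). Wrap until returning to start. Resulting hull: (-9, -6), (7, -9), (9, -9), (8, 8).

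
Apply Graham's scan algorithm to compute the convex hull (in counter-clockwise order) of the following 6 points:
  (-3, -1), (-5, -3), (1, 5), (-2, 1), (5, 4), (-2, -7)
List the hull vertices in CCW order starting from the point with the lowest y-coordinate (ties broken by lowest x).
Hull (CCW) = [(-2, -7), (5, 4), (1, 5), (-5, -3)]

Graham scan procedure:
  1. Find the pivot p₀ = point with lowest y (tie → lowest x): (-2, -7).
  2. Sort the remaining points by polar angle around p₀.
  3. Walk through sorted points, maintaining a stack; pop the top while the last three entries make a non-left turn (cross product ≤ 0).
  4. Final stack is the convex hull in CCW order: (-2, -7), (5, 4), (1, 5), (-5, -3).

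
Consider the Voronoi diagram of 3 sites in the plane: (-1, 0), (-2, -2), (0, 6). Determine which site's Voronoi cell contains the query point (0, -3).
Nearest site = (-2, -2)

The Voronoi cell of site s contains exactly those query points closer to s than to any other site. Compute squared distances from q = (0, -3) to each site:
  (-2 − 0)² + (-2 − -3)² = 5
  (-1 − 0)² + (0 − -3)² = 10
  (0 − 0)² + (6 − -3)² = 81
Minimum is attained by (-2, -2), so q lies in its Voronoi cell.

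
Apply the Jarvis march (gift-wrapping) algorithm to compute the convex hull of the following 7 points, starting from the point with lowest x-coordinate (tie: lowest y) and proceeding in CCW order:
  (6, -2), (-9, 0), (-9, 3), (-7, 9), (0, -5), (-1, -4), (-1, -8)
Hull (CCW) = [(-9, 0), (-1, -8), (6, -2), (-7, 9), (-9, 3)]

Jarvis march: at each step, from the current hull vertex p, select the next vertex q as the point such that every other point lies strictly to the left of (or on) the directed line p → q. (Equivalently: for every other point r, the cross product (q − p) × (r − p) ≥ 0.)
Starting point (lowest x, tie lowest y): (-9, 0). Wrap until returning to start. Resulting hull: (-9, 0), (-1, -8), (6, -2), (-7, 9), (-9, 3).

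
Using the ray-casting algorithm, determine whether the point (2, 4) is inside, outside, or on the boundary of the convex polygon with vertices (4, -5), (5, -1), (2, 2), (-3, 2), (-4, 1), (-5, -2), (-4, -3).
The point (2, 4) lies strictly outside the polygon

Cast a horizontal ray to the right from the query point and count how many polygon edges it crosses (each edge strictly once or zero times, handled with the usual half-open convention). 
Parity of crossings → even ⇒ outside.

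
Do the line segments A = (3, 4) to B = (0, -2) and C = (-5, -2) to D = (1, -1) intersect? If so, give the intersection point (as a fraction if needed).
Yes; intersection at (5/11, -12/11) (t = 28/33 on AB, s = 10/11 on CD)

Parametrize AB as A + t(B − A) = (3 + -3 t, 4 + -6 t) and CD as C + s(D − C) = (-5 + 6 s, -2 + 1 s). Solve the linear system for (t, s). Determinant = -33 ≠ 0, so a unique intersection of the containing lines exists. Solution: t = 28/33, s = 10/11 — both in [0, 1], so the segments cross. Intersection point: (5/11, -12/11).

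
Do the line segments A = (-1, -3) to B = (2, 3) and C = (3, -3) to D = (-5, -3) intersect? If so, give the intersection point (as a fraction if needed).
Yes; intersection at (-1, -3) (t = 0 on AB, s = 1/2 on CD)

Parametrize AB as A + t(B − A) = (-1 + 3 t, -3 + 6 t) and CD as C + s(D − C) = (3 + -8 s, -3 + 0 s). Solve the linear system for (t, s). Determinant = -48 ≠ 0, so a unique intersection of the containing lines exists. Solution: t = 0, s = 1/2 — both in [0, 1], so the segments cross. Intersection point: (-1, -3).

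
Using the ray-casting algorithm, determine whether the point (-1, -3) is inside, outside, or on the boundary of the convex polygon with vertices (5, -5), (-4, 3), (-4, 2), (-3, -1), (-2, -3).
The point (-1, -3) lies strictly inside the polygon

Cast a horizontal ray to the right from the query point and count how many polygon edges it crosses (each edge strictly once or zero times, handled with the usual half-open convention). 
Parity of crossings → odd ⇒ inside.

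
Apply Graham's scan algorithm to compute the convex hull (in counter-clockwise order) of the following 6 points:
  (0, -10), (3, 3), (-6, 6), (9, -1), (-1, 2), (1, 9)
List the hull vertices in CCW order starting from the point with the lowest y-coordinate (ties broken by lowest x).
Hull (CCW) = [(0, -10), (9, -1), (1, 9), (-6, 6)]

Graham scan procedure:
  1. Find the pivot p₀ = point with lowest y (tie → lowest x): (0, -10).
  2. Sort the remaining points by polar angle around p₀.
  3. Walk through sorted points, maintaining a stack; pop the top while the last three entries make a non-left turn (cross product ≤ 0).
  4. Final stack is the convex hull in CCW order: (0, -10), (9, -1), (1, 9), (-6, 6).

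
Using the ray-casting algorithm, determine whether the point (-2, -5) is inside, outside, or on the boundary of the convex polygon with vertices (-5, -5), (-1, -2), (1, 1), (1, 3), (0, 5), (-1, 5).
The point (-2, -5) lies strictly outside the polygon

Cast a horizontal ray to the right from the query point and count how many polygon edges it crosses (each edge strictly once or zero times, handled with the usual half-open convention). 
Parity of crossings → even ⇒ outside.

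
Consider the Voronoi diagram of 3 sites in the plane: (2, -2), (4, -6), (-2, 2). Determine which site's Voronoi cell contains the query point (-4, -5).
Nearest site = (2, -2)

The Voronoi cell of site s contains exactly those query points closer to s than to any other site. Compute squared distances from q = (-4, -5) to each site:
  (2 − -4)² + (-2 − -5)² = 45
  (-2 − -4)² + (2 − -5)² = 53
  (4 − -4)² + (-6 − -5)² = 65
Minimum is attained by (2, -2), so q lies in its Voronoi cell.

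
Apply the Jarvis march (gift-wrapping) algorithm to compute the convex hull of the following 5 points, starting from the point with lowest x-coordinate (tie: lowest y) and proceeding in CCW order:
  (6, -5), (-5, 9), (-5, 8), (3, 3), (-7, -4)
Hull (CCW) = [(-7, -4), (6, -5), (3, 3), (-5, 9)]

Jarvis march: at each step, from the current hull vertex p, select the next vertex q as the point such that every other point lies strictly to the left of (or on) the directed line p → q. (Equivalently: for every other point r, the cross product (q − p) × (r − p) ≥ 0.)
Starting point (lowest x, tie lowest y): (-7, -4). Wrap until returning to start. Resulting hull: (-7, -4), (6, -5), (3, 3), (-5, 9).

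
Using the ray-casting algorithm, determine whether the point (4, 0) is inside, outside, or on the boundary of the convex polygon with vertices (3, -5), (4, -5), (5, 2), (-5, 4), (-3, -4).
The point (4, 0) lies strictly inside the polygon

Cast a horizontal ray to the right from the query point and count how many polygon edges it crosses (each edge strictly once or zero times, handled with the usual half-open convention). 
Parity of crossings → odd ⇒ inside.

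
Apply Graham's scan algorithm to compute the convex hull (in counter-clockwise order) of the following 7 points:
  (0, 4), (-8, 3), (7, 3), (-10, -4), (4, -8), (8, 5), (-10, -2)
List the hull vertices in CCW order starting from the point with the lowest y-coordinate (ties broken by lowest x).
Hull (CCW) = [(4, -8), (8, 5), (-8, 3), (-10, -2), (-10, -4)]

Graham scan procedure:
  1. Find the pivot p₀ = point with lowest y (tie → lowest x): (4, -8).
  2. Sort the remaining points by polar angle around p₀.
  3. Walk through sorted points, maintaining a stack; pop the top while the last three entries make a non-left turn (cross product ≤ 0).
  4. Final stack is the convex hull in CCW order: (4, -8), (8, 5), (-8, 3), (-10, -2), (-10, -4).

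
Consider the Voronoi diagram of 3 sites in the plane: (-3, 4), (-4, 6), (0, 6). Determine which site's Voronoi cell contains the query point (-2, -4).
Nearest site = (-3, 4)

The Voronoi cell of site s contains exactly those query points closer to s than to any other site. Compute squared distances from q = (-2, -4) to each site:
  (-3 − -2)² + (4 − -4)² = 65
  (-4 − -2)² + (6 − -4)² = 104
  (0 − -2)² + (6 − -4)² = 104
Minimum is attained by (-3, 4), so q lies in its Voronoi cell.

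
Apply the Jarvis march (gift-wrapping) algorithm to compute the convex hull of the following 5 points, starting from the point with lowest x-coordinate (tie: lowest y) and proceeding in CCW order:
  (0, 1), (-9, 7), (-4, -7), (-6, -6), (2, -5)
Hull (CCW) = [(-9, 7), (-6, -6), (-4, -7), (2, -5), (0, 1)]

Jarvis march: at each step, from the current hull vertex p, select the next vertex q as the point such that every other point lies strictly to the left of (or on) the directed line p → q. (Equivalently: for every other point r, the cross product (q − p) × (r − p) ≥ 0.)
Starting point (lowest x, tie lowest y): (-9, 7). Wrap until returning to start. Resulting hull: (-9, 7), (-6, -6), (-4, -7), (2, -5), (0, 1).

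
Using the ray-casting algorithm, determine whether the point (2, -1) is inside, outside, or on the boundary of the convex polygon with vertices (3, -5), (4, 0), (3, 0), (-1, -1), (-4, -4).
The point (2, -1) lies strictly inside the polygon

Cast a horizontal ray to the right from the query point and count how many polygon edges it crosses (each edge strictly once or zero times, handled with the usual half-open convention). 
Parity of crossings → odd ⇒ inside.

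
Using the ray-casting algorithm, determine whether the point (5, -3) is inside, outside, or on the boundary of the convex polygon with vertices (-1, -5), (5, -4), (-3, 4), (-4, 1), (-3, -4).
The point (5, -3) lies strictly outside the polygon

Cast a horizontal ray to the right from the query point and count how many polygon edges it crosses (each edge strictly once or zero times, handled with the usual half-open convention). 
Parity of crossings → even ⇒ outside.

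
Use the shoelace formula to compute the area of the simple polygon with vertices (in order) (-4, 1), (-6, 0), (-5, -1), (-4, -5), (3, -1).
Area = 51/2

Shoelace formula: Area = (1/2) |Σ_i (x_i · y_{i+1} − x_{i+1} · y_i)| (indices mod n). Compute each cross term:
  (-4)(0) − (-6)(1) = 6
  (-6)(-1) − (-5)(0) = 6
  (-5)(-5) − (-4)(-1) = 21
  (-4)(-1) − (3)(-5) = 19
  (3)(1) − (-4)(-1) = -1
Sum = 51, so (signed) Area = 51/2 = 51/2, |Area| = 51/2.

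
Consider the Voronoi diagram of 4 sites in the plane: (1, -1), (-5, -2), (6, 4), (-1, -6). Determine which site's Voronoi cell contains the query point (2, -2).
Nearest site = (1, -1)

The Voronoi cell of site s contains exactly those query points closer to s than to any other site. Compute squared distances from q = (2, -2) to each site:
  (1 − 2)² + (-1 − -2)² = 2
  (-1 − 2)² + (-6 − -2)² = 25
  (-5 − 2)² + (-2 − -2)² = 49
  (6 − 2)² + (4 − -2)² = 52
Minimum is attained by (1, -1), so q lies in its Voronoi cell.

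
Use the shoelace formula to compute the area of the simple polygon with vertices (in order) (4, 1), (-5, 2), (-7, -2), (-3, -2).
Area = 25

Shoelace formula: Area = (1/2) |Σ_i (x_i · y_{i+1} − x_{i+1} · y_i)| (indices mod n). Compute each cross term:
  (4)(2) − (-5)(1) = 13
  (-5)(-2) − (-7)(2) = 24
  (-7)(-2) − (-3)(-2) = 8
  (-3)(1) − (4)(-2) = 5
Sum = 50, so (signed) Area = 50/2 = 25, |Area| = 25.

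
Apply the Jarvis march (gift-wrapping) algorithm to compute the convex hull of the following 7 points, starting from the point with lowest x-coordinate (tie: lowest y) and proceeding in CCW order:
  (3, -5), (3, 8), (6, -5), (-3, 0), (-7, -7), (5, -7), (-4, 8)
Hull (CCW) = [(-7, -7), (5, -7), (6, -5), (3, 8), (-4, 8)]

Jarvis march: at each step, from the current hull vertex p, select the next vertex q as the point such that every other point lies strictly to the left of (or on) the directed line p → q. (Equivalently: for every other point r, the cross product (q − p) × (r − p) ≥ 0.)
Starting point (lowest x, tie lowest y): (-7, -7). Wrap until returning to start. Resulting hull: (-7, -7), (5, -7), (6, -5), (3, 8), (-4, 8).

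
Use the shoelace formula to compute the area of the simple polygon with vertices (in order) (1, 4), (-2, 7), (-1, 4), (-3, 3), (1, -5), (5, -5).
Area = 40

Shoelace formula: Area = (1/2) |Σ_i (x_i · y_{i+1} − x_{i+1} · y_i)| (indices mod n). Compute each cross term:
  (1)(7) − (-2)(4) = 15
  (-2)(4) − (-1)(7) = -1
  (-1)(3) − (-3)(4) = 9
  (-3)(-5) − (1)(3) = 12
  (1)(-5) − (5)(-5) = 20
  (5)(4) − (1)(-5) = 25
Sum = 80, so (signed) Area = 80/2 = 40, |Area| = 40.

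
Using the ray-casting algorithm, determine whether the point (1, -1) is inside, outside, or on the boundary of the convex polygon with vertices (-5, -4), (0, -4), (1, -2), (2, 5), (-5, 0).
The point (1, -1) lies strictly inside the polygon

Cast a horizontal ray to the right from the query point and count how many polygon edges it crosses (each edge strictly once or zero times, handled with the usual half-open convention). 
Parity of crossings → odd ⇒ inside.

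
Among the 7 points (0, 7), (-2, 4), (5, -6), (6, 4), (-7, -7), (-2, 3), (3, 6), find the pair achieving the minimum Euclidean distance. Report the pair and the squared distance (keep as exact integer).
Pair = ((-2, 4), (-2, 3)); squared distance = 1

Compute all C(7, 2) = 21 pairwise squared distances (x_i − x_j)² + (y_i − y_j)². The minimum is 1, attained by the pair ((-2, 4), (-2, 3)).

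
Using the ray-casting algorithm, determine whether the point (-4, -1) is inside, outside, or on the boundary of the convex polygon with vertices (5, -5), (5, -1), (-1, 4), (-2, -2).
The point (-4, -1) lies strictly outside the polygon

Cast a horizontal ray to the right from the query point and count how many polygon edges it crosses (each edge strictly once or zero times, handled with the usual half-open convention). 
Parity of crossings → even ⇒ outside.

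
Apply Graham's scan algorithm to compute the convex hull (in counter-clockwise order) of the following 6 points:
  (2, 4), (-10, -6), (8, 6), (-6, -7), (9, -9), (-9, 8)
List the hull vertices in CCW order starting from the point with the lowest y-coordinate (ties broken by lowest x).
Hull (CCW) = [(9, -9), (8, 6), (-9, 8), (-10, -6), (-6, -7)]

Graham scan procedure:
  1. Find the pivot p₀ = point with lowest y (tie → lowest x): (9, -9).
  2. Sort the remaining points by polar angle around p₀.
  3. Walk through sorted points, maintaining a stack; pop the top while the last three entries make a non-left turn (cross product ≤ 0).
  4. Final stack is the convex hull in CCW order: (9, -9), (8, 6), (-9, 8), (-10, -6), (-6, -7).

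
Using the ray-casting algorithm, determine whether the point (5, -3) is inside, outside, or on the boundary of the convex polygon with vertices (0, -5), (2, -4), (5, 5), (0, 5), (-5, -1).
The point (5, -3) lies strictly outside the polygon

Cast a horizontal ray to the right from the query point and count how many polygon edges it crosses (each edge strictly once or zero times, handled with the usual half-open convention). 
Parity of crossings → even ⇒ outside.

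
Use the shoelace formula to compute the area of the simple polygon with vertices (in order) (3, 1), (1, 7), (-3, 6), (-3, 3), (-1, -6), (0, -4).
Area = 93/2

Shoelace formula: Area = (1/2) |Σ_i (x_i · y_{i+1} − x_{i+1} · y_i)| (indices mod n). Compute each cross term:
  (3)(7) − (1)(1) = 20
  (1)(6) − (-3)(7) = 27
  (-3)(3) − (-3)(6) = 9
  (-3)(-6) − (-1)(3) = 21
  (-1)(-4) − (0)(-6) = 4
  (0)(1) − (3)(-4) = 12
Sum = 93, so (signed) Area = 93/2 = 93/2, |Area| = 93/2.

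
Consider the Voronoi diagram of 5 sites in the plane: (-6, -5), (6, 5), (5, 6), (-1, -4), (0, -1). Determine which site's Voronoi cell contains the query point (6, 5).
Nearest site = (6, 5)

The Voronoi cell of site s contains exactly those query points closer to s than to any other site. Compute squared distances from q = (6, 5) to each site:
  (6 − 6)² + (5 − 5)² = 0
  (5 − 6)² + (6 − 5)² = 2
  (0 − 6)² + (-1 − 5)² = 72
  (-1 − 6)² + (-4 − 5)² = 130
  (-6 − 6)² + (-5 − 5)² = 244
Minimum is attained by (6, 5), so q lies in its Voronoi cell.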